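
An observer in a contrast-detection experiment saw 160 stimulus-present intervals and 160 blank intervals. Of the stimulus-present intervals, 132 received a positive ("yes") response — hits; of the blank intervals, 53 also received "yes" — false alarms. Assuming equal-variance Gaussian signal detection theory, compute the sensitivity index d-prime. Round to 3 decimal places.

d-prime = 1.371

H = 132/160 = 0.8250
FA = 53/160 = 0.3312
Φ⁻¹(H) = Φ⁻¹(0.8250) = 0.9346
Φ⁻¹(FA) = Φ⁻¹(0.3312) = -0.4366
d' = z(H) − z(FA) = 0.9346 − (-0.4366) = 1.3712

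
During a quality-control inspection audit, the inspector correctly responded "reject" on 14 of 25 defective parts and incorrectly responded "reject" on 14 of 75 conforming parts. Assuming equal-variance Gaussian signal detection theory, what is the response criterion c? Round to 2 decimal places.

c = 0.37

H = 14/25 = 0.5600
FA = 14/75 = 0.1867
z(H) = z(0.5600) = 0.1510
z(FA) = z(0.1867) = -0.8901
c = −½·[z(H) + z(FA)] = −0.5 × (0.1510 + (-0.8901)) = 0.36955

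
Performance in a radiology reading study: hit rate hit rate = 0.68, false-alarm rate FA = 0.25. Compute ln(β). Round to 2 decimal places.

ln β = 0.12

z(H) = 0.468
z(FA) = -0.674
ln β = −½·[z(H)² − z(FA)²] = −0.5 × (0.219 − 0.454) = 0.1175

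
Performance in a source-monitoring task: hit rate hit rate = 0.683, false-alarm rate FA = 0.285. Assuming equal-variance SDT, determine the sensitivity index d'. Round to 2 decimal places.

z(0.683) = 0.4761, z(0.285) = -0.5681
d' = z(H) − z(FA) = 0.4761 − (-0.5681) = 1.0442

d' = 1.04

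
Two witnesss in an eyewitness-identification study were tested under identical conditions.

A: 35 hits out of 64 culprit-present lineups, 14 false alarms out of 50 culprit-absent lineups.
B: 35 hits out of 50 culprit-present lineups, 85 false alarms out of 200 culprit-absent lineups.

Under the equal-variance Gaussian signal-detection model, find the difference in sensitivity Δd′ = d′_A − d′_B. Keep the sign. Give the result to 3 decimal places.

Δd′ = -0.013

A: z(0.5469) = 0.1178, z(0.2800) = -0.5828, d' = 0.7006
B: z(0.7000) = 0.5244, z(0.4250) = -0.1891, d' = 0.7135
Δd' = d'_A − d'_B = 0.7006 − 0.7135 = -0.0129
B has the higher sensitivity.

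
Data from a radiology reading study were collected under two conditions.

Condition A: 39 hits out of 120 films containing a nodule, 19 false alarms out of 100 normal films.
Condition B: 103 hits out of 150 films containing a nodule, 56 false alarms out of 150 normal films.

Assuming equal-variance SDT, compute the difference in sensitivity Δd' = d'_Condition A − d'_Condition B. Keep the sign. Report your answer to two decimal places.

Δd' = -0.39

Condition A: z(0.3250) = -0.454, z(0.1900) = -0.878, d' = 0.424
Condition B: z(0.6867) = 0.487, z(0.3733) = -0.323, d' = 0.810
Δd' = d'_Condition A − d'_Condition B = 0.424 − 0.810 = -0.386
Condition B has the higher sensitivity.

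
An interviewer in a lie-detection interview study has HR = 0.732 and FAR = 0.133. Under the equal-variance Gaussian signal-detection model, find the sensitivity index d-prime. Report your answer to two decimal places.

d-prime = 1.73

z(0.732) = 0.6189, z(0.133) = -1.1123
d' = z(H) − z(FA) = 0.6189 − (-1.1123) = 1.7312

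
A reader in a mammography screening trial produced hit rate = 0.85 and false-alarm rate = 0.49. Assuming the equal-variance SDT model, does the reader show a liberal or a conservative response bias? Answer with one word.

z(H) = 1.036, z(FA) = -0.025
c = −½·(z(H) + z(FA)) = -0.5055
c < 0 → liberal criterion (biased toward responding “yes”).

liberal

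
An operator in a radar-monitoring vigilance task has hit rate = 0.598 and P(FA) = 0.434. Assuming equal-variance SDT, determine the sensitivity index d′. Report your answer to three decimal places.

Φ⁻¹(0.598) = 0.2482, Φ⁻¹(0.434) = -0.1662
d' = z(H) − z(FA) = 0.2482 − (-0.1662) = 0.4144

d′ = 0.414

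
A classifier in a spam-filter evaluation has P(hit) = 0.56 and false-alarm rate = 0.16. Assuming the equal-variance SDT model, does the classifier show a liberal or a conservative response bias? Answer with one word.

z(H) = 0.151, z(FA) = -0.994
c = −½·(z(H) + z(FA)) = 0.4215
c > 0 → conservative criterion (biased toward responding “no”).

conservative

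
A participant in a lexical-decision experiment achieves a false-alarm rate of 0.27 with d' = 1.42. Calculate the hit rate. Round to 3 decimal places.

z(false-alarm rate) = z(0.27) = -0.6128
z(H) = z(FA) + d' = -0.6128 + 1.42 = 0.8072
hit rate = Φ(0.8072) = 0.7902

hit rate = 0.790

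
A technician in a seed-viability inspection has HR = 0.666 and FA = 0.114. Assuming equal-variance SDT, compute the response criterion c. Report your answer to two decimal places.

z(H) = z(0.666) = 0.4289
z(FA) = z(0.114) = -1.2055
c = −½·[z(H) + z(FA)] = −0.5 × (0.4289 + (-1.2055)) = 0.3883

c = 0.39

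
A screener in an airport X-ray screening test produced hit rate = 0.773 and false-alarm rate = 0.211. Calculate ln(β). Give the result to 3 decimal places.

ln β = 0.042

Φ⁻¹(0.773) = 0.7488, Φ⁻¹(0.211) = -0.8030
ln β = −½·[z(H)² − z(FA)²] = −0.5 × (0.5607 − 0.6448) = 0.04205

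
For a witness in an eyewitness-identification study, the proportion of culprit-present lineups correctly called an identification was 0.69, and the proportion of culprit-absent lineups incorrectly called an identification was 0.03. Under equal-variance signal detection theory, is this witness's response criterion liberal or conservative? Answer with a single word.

z(H) = 0.496, z(FA) = -1.881
c = −½·(z(H) + z(FA)) = 0.6925
c > 0 → conservative criterion (biased toward responding “no”).

conservative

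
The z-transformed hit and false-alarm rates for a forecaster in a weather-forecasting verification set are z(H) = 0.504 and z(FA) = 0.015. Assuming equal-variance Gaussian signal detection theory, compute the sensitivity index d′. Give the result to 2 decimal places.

d′ = 0.49

d' = z(H) − z(FA) = 0.504 − 0.015 = 0.489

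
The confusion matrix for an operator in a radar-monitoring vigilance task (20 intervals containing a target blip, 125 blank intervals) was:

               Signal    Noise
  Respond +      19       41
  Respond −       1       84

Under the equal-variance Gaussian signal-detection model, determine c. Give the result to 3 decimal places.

c = -0.600

H = 19/20 = 0.9500
FA = 41/125 = 0.3280
z(H) = z(0.9500) = 1.6449
z(FA) = z(0.3280) = -0.4454
c = −½·[z(H) + z(FA)] = −0.5 × (1.6449 + (-0.4454)) = -0.59975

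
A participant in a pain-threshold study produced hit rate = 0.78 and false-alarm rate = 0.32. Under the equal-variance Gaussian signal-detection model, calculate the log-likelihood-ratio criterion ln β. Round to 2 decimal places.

ln β = -0.19

Φ⁻¹(0.78) = 0.772, Φ⁻¹(0.32) = -0.468
ln β = −½·[z(H)² − z(FA)²] = −0.5 × (0.596 − 0.219) = -0.1885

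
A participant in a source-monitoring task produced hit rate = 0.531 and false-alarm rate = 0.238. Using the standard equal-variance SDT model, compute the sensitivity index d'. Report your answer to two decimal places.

z(H) = 0.0778
z(FA) = -0.7128
d' = z(H) − z(FA) = 0.0778 − (-0.7128) = 0.7906

d' = 0.79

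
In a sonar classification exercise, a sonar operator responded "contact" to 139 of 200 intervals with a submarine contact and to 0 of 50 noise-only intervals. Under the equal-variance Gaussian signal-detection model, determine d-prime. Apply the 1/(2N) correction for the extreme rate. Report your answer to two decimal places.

d-prime = 2.84

The false-alarm rate is 0/50 = 0, so apply the 1/(2N) correction: FA → 1/(2·50) = 0.01000.
z(H) = z(0.69500) = 0.510
z(FA) = z(0.01000) = -2.326
d' = 0.510 − (-2.326) = 2.836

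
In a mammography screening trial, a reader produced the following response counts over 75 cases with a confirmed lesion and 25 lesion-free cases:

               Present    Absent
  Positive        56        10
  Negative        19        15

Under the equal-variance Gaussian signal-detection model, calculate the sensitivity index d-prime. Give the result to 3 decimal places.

d-prime = 0.917

H = 56/75 = 0.7467
FA = 10/25 = 0.4000
z(0.7467) = 0.6641, z(0.4000) = -0.2533
d' = z(H) − z(FA) = 0.6641 − (-0.2533) = 0.9174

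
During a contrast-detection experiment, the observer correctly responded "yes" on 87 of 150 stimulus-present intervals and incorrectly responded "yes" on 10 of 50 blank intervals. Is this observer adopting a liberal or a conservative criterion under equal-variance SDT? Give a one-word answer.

conservative

z(H) = 0.202, z(FA) = -0.842
c = −½·(z(H) + z(FA)) = 0.320
c > 0 → conservative criterion (biased toward responding “no”).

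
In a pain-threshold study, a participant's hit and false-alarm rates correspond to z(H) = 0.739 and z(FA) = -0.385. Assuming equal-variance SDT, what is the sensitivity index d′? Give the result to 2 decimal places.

d′ = 1.12

d' = z(H) − z(FA) = 0.739 − (-0.385) = 1.124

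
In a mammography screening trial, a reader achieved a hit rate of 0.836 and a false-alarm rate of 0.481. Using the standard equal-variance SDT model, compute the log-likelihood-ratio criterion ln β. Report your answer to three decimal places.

ln β = -0.477

Φ⁻¹(0.836) = 0.9782, Φ⁻¹(0.481) = -0.0476
ln β = −½·[z(H)² − z(FA)²] = −0.5 × (0.9569 − 0.0023) = -0.4773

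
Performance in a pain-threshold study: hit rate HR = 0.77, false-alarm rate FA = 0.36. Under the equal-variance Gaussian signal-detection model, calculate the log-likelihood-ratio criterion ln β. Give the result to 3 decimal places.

z(H) = 0.7388
z(FA) = -0.3585
ln β = −½·[z(H)² − z(FA)²] = −0.5 × (0.5458 − 0.1285) = -0.20865

ln β = -0.209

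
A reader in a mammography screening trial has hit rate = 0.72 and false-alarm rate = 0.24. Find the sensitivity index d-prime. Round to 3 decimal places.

Φ⁻¹(0.72) = 0.5828, Φ⁻¹(0.24) = -0.7063
d' = z(H) − z(FA) = 0.5828 − (-0.7063) = 1.2891

d-prime = 1.289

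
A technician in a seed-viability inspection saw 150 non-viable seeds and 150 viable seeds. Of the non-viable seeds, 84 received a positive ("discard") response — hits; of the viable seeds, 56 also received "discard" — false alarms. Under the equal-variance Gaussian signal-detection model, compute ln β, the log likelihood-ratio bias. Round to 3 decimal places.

ln β = 0.041

H = 84/150 = 0.5600
FA = 56/150 = 0.3733
z(H) = 0.1510
z(FA) = -0.3231
ln β = −½·[z(H)² − z(FA)²] = −0.5 × (0.0228 − 0.1044) = 0.0408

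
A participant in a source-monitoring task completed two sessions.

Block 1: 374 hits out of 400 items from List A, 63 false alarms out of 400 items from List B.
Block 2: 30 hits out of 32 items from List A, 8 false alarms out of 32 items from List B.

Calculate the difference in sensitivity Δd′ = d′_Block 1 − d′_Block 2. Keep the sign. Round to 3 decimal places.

Block 1: z(0.9350) = 1.5141, z(0.1575) = -1.0048, d' = 2.5189
Block 2: z(0.9375) = 1.5341, z(0.2500) = -0.6745, d' = 2.2086
Δd' = d'_Block 1 − d'_Block 2 = 2.5189 − 2.2086 = 0.3103
Block 1 has the higher sensitivity.

Δd′ = 0.310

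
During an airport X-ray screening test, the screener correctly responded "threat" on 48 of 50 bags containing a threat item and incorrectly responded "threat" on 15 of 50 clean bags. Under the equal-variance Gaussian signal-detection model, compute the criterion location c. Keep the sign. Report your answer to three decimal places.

H = 48/50 = 0.9600
FA = 15/50 = 0.3000
z(H) = z(0.9600) = 1.7507
z(FA) = z(0.3000) = -0.5244
c = −½·[z(H) + z(FA)] = −0.5 × (1.7507 + (-0.5244)) = -0.61315

c = -0.613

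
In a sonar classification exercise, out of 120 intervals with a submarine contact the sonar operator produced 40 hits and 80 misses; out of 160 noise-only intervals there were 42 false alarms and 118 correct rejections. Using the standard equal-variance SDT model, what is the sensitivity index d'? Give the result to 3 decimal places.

H = 40/120 = 0.3333
FA = 42/160 = 0.2625
z(H) = -0.4308
z(FA) = -0.6357
d' = z(H) − z(FA) = -0.4308 − (-0.6357) = 0.2049

d' = 0.205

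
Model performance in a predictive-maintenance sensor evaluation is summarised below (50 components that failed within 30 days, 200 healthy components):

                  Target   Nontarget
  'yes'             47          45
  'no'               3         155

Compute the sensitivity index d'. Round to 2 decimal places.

H = 47/50 = 0.9400
FA = 45/200 = 0.2250
Φ⁻¹(0.9400) = 1.5548, Φ⁻¹(0.2250) = -0.7554
d' = z(H) − z(FA) = 1.5548 − (-0.7554) = 2.3102

d' = 2.31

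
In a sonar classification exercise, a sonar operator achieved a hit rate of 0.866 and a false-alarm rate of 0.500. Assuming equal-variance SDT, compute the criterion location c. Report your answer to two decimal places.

Φ⁻¹(0.866) = 1.1077, Φ⁻¹(0.500) = 0.0000
c = −½·[z(H) + z(FA)] = −0.5 × (1.1077 + 0.0000) = -0.55385

c = -0.55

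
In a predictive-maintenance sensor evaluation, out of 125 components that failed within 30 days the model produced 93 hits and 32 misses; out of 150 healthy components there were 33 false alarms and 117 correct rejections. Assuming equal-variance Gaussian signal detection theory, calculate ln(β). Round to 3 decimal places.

ln β = 0.083

H = 93/125 = 0.7440
FA = 33/150 = 0.2200
Φ⁻¹(H) = 0.6557
Φ⁻¹(FA) = -0.7722
ln β = −½·[z(H)² − z(FA)²] = −0.5 × (0.4299 − 0.5963) = 0.0832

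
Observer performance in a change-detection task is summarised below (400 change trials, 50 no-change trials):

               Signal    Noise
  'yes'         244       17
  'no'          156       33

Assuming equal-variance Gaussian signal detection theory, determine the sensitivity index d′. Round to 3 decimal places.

H = 244/400 = 0.6100
FA = 17/50 = 0.3400
z(0.6100) = 0.2793, z(0.3400) = -0.4125
d' = z(H) − z(FA) = 0.2793 − (-0.4125) = 0.6918

d′ = 0.692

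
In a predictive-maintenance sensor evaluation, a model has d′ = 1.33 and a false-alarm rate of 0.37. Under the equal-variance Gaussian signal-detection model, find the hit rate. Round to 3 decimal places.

hit rate = 0.841

z(false-alarm rate) = z(0.37) = -0.3319
z(H) = z(FA) + d' = -0.3319 + 1.33 = 0.9981
hit rate = Φ(0.9981) = 0.8409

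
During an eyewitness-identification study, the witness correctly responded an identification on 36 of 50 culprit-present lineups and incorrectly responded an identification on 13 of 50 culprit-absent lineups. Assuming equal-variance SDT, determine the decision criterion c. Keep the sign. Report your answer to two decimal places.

H = 36/50 = 0.7200
FA = 13/50 = 0.2600
Φ⁻¹(H) = Φ⁻¹(0.7200) = 0.583
Φ⁻¹(FA) = Φ⁻¹(0.2600) = -0.643
c = −½·[z(H) + z(FA)] = −0.5 × (0.583 + (-0.643)) = 0.030

c = 0.03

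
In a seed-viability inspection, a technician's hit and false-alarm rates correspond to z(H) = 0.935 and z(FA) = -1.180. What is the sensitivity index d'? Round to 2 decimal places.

d' = 2.12

d' = z(H) − z(FA) = 0.935 − (-1.180) = 2.115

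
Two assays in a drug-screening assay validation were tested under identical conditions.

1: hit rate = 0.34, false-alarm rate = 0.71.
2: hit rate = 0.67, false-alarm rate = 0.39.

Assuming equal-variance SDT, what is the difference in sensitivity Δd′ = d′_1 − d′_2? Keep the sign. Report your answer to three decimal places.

Δd′ = -1.685

1: z(0.34) = -0.4125, z(0.71) = 0.5534, d' = -0.9659
2: z(0.67) = 0.4399, z(0.39) = -0.2793, d' = 0.7192
Δd' = d'_1 − d'_2 = -0.9659 − 0.7192 = -1.6851
2 has the higher sensitivity.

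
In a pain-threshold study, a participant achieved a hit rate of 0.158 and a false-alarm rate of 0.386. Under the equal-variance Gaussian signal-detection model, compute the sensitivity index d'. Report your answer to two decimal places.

Φ⁻¹(H) = Φ⁻¹(0.158) = -1.0027
Φ⁻¹(FA) = Φ⁻¹(0.386) = -0.2898
d' = z(H) − z(FA) = -1.0027 − (-0.2898) = -0.7129

d' = -0.71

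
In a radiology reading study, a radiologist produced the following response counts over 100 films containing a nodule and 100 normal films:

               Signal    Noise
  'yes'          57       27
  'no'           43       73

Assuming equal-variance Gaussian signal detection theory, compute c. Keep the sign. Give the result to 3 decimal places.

H = 57/100 = 0.5700
FA = 27/100 = 0.2700
z(0.5700) = 0.1764, z(0.2700) = -0.6128
c = −½·[z(H) + z(FA)] = −0.5 × (0.1764 + (-0.6128)) = 0.2182
c > 0: the radiologist has a conservative response bias.

c = 0.218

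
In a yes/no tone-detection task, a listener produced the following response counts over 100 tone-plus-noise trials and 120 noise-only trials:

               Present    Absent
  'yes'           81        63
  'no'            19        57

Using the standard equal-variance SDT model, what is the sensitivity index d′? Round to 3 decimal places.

d′ = 0.815

H = 81/100 = 0.8100
FA = 63/120 = 0.5250
Φ⁻¹(H) = 0.8779
Φ⁻¹(FA) = 0.0627
d' = z(H) − z(FA) = 0.8779 − 0.0627 = 0.8152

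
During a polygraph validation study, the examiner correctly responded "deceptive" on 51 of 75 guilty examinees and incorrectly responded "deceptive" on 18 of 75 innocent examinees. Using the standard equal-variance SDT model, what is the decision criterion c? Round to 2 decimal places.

H = 51/75 = 0.6800
FA = 18/75 = 0.2400
z(H) = 0.4677
z(FA) = -0.7063
c = −½·[z(H) + z(FA)] = −0.5 × (0.4677 + (-0.7063)) = 0.1193

c = 0.12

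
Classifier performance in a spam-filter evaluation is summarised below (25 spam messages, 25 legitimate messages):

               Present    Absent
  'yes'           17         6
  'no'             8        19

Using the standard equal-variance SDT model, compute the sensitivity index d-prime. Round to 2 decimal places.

d-prime = 1.17

H = 17/25 = 0.6800
FA = 6/25 = 0.2400
z(H) = z(0.6800) = 0.4677
z(FA) = z(0.2400) = -0.7063
d' = z(H) − z(FA) = 0.4677 − (-0.7063) = 1.1740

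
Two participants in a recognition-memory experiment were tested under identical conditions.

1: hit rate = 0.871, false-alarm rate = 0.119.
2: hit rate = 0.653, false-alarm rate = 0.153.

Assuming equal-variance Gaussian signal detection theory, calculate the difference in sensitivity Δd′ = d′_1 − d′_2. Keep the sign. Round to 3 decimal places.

Δd′ = 0.894

1: z(0.871) = 1.1311, z(0.119) = -1.1800, d' = 2.3111
2: z(0.653) = 0.3934, z(0.153) = -1.0237, d' = 1.4171
Δd' = d'_1 − d'_2 = 2.3111 − 1.4171 = 0.8940
1 has the higher sensitivity.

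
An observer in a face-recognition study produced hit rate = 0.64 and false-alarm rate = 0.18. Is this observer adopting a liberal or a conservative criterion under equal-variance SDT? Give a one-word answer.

z(H) = 0.358, z(FA) = -0.915
c = −½·(z(H) + z(FA)) = 0.2785
c > 0 → conservative criterion (biased toward responding “no”).

conservative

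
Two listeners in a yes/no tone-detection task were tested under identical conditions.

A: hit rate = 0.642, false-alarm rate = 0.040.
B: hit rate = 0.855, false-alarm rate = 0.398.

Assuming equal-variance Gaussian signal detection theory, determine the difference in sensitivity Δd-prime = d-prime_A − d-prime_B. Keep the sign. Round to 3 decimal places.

Δd-prime = 0.798

A: z(0.642) = 0.3638, z(0.040) = -1.7507, d' = 2.1145
B: z(0.855) = 1.0581, z(0.398) = -0.2585, d' = 1.3166
Δd' = d'_A − d'_B = 2.1145 − 1.3166 = 0.7979
A has the higher sensitivity.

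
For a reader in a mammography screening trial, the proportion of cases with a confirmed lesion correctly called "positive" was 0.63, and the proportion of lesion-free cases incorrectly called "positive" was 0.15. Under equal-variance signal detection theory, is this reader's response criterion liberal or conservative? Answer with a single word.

conservative

z(H) = 0.332, z(FA) = -1.036
c = −½·(z(H) + z(FA)) = 0.352
c > 0 → conservative criterion (biased toward responding “no”).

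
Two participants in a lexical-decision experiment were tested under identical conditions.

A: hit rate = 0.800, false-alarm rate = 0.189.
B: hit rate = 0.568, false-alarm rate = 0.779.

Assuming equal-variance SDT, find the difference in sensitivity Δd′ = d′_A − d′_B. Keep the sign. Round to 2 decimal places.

A: z(0.800) = 0.842, z(0.189) = -0.882, d' = 1.724
B: z(0.568) = 0.171, z(0.779) = 0.769, d' = -0.598
Δd' = d'_A − d'_B = 1.724 − (-0.598) = 2.322
A has the higher sensitivity.

Δd′ = 2.32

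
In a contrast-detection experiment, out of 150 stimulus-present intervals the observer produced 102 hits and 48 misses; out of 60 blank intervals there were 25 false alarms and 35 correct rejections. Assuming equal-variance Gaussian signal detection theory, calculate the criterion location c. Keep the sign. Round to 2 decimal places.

H = 102/150 = 0.6800
FA = 25/60 = 0.4167
Φ⁻¹(H) = Φ⁻¹(0.6800) = 0.468
Φ⁻¹(FA) = Φ⁻¹(0.4167) = -0.210
c = −½·[z(H) + z(FA)] = −0.5 × (0.468 + (-0.210)) = -0.129
c < 0: the observer has a liberal response bias.

c = -0.13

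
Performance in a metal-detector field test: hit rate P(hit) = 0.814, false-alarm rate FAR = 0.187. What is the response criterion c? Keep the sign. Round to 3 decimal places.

z(H) = z(0.814) = 0.8927
z(FA) = z(0.187) = -0.8890
c = −½·[z(H) + z(FA)] = −0.5 × (0.8927 + (-0.8890)) = -0.00185
c < 0: the operator has a liberal response bias.

c = -0.002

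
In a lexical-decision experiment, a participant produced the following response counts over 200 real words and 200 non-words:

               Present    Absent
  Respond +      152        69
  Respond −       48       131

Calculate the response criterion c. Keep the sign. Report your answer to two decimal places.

H = 152/200 = 0.7600
FA = 69/200 = 0.3450
Φ⁻¹(H) = Φ⁻¹(0.7600) = 0.7063
Φ⁻¹(FA) = Φ⁻¹(0.3450) = -0.3989
c = −½·[z(H) + z(FA)] = −0.5 × (0.7063 + (-0.3989)) = -0.1537
c < 0: the participant has a liberal response bias.

c = -0.15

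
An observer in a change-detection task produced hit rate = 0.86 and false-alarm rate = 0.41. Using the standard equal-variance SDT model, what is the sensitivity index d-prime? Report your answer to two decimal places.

d-prime = 1.31

z(H) = z(0.86) = 1.080
z(FA) = z(0.41) = -0.228
d' = z(H) − z(FA) = 1.080 − (-0.228) = 1.308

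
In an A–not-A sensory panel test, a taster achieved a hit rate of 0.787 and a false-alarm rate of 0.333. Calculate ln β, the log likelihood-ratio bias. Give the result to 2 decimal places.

Φ⁻¹(H) = Φ⁻¹(0.787) = 0.796
Φ⁻¹(FA) = Φ⁻¹(0.333) = -0.432
ln β = −½·[z(H)² − z(FA)²] = −0.5 × (0.634 − 0.187) = -0.2235

ln β = -0.22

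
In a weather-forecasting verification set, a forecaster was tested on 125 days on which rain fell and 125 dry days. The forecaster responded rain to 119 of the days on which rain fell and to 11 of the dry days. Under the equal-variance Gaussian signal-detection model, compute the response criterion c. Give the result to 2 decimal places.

c = -0.16

H = 119/125 = 0.9520
FA = 11/125 = 0.0880
Φ⁻¹(0.9520) = 1.665, Φ⁻¹(0.0880) = -1.353
c = −½·[z(H) + z(FA)] = −0.5 × (1.665 + (-1.353)) = -0.156
c < 0: the forecaster has a liberal response bias.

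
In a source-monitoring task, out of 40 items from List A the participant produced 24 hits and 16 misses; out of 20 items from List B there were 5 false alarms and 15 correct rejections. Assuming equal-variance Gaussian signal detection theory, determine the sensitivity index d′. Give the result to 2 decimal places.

H = 24/40 = 0.6000
FA = 5/20 = 0.2500
z(H) = 0.253
z(FA) = -0.674
d' = z(H) − z(FA) = 0.253 − (-0.674) = 0.927

d′ = 0.93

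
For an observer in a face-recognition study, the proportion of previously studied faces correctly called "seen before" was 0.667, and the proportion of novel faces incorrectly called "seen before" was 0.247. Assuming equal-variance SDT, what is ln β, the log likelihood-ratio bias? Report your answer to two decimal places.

Φ⁻¹(H) = Φ⁻¹(0.667) = 0.432
Φ⁻¹(FA) = Φ⁻¹(0.247) = -0.684
ln β = −½·[z(H)² − z(FA)²] = −0.5 × (0.187 − 0.468) = 0.1405

ln β = 0.14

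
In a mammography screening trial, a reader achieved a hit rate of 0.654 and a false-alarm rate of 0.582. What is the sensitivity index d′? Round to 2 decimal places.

d′ = 0.19

z(0.654) = 0.3961, z(0.582) = 0.2070
d' = z(H) − z(FA) = 0.3961 − 0.2070 = 0.1891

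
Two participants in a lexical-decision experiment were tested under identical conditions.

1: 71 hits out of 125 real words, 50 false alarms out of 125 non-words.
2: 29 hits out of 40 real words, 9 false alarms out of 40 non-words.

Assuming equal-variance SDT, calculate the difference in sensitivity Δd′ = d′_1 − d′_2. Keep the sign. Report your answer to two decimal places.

1: z(0.5680) = 0.171, z(0.4000) = -0.253, d' = 0.424
2: z(0.7250) = 0.598, z(0.2250) = -0.755, d' = 1.353
Δd' = d'_1 − d'_2 = 0.424 − 1.353 = -0.929
2 has the higher sensitivity.

Δd′ = -0.93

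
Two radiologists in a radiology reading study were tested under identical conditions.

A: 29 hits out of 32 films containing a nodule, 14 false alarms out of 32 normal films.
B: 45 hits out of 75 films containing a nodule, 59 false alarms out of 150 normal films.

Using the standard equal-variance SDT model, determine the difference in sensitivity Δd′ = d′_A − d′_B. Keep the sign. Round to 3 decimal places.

Δd′ = 0.951

A: z(0.9062) = 1.3177, z(0.4375) = -0.1573, d' = 1.4750
B: z(0.6000) = 0.2533, z(0.3933) = -0.2707, d' = 0.5240
Δd' = d'_A − d'_B = 1.4750 − 0.5240 = 0.9510
A has the higher sensitivity.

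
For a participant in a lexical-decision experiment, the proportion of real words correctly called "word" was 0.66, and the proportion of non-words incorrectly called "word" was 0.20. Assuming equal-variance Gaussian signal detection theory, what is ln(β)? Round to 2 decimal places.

z(0.66) = 0.412, z(0.20) = -0.842
ln β = −½·[z(H)² − z(FA)²] = −0.5 × (0.170 − 0.709) = 0.2695

ln β = 0.27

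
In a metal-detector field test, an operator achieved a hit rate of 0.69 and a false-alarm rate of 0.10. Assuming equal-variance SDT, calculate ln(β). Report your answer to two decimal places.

ln β = 0.70

z(0.69) = 0.496, z(0.10) = -1.282
ln β = −½·[z(H)² − z(FA)²] = −0.5 × (0.246 − 1.644) = 0.699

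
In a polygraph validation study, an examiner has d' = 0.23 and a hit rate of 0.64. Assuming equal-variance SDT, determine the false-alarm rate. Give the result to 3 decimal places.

z(hit rate) = z(0.64) = 0.3585
z(FA) = z(H) − d' = 0.3585 − 0.23 = 0.1285
false-alarm rate = Φ(0.1285) = 0.5511

false-alarm rate = 0.551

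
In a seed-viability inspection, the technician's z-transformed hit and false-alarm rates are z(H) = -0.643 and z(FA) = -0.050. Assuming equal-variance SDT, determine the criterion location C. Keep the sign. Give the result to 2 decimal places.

c = −½·[z(H) + z(FA)] = −½·(-0.643 + (-0.050)) = 0.3465

C = 0.35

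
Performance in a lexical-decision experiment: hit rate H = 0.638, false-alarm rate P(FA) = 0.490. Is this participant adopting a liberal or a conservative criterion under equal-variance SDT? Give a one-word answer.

liberal

z(H) = 0.353, z(FA) = -0.025
c = −½·(z(H) + z(FA)) = -0.164
c < 0 → liberal criterion (biased toward responding “yes”).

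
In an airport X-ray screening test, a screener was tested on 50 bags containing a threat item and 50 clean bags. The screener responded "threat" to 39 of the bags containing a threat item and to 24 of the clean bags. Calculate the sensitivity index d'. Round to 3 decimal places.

d' = 0.822

H = 39/50 = 0.7800
FA = 24/50 = 0.4800
Φ⁻¹(H) = 0.7722
Φ⁻¹(FA) = -0.0502
d' = z(H) − z(FA) = 0.7722 − (-0.0502) = 0.8224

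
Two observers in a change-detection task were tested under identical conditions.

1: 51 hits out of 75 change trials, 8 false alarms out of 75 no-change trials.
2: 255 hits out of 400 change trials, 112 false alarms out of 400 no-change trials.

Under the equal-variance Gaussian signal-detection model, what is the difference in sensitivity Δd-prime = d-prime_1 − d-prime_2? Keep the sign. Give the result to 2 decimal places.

Δd-prime = 0.78

1: z(0.6800) = 0.468, z(0.1067) = -1.244, d' = 1.712
2: z(0.6375) = 0.352, z(0.2800) = -0.583, d' = 0.935
Δd' = d'_1 − d'_2 = 1.712 − 0.935 = 0.777
1 has the higher sensitivity.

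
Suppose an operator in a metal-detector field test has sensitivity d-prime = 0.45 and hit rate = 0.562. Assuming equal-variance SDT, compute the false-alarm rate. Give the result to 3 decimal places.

false-alarm rate = 0.384

z(hit rate) = z(0.562) = 0.1560
z(FA) = z(H) − d' = 0.1560 − 0.45 = -0.2940
false-alarm rate = Φ(-0.2940) = 0.3844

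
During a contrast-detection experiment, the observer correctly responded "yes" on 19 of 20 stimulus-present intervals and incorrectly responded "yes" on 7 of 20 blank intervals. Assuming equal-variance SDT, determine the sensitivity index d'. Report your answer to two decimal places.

H = 19/20 = 0.9500
FA = 7/20 = 0.3500
z(H) = z(0.9500) = 1.6449
z(FA) = z(0.3500) = -0.3853
d' = z(H) − z(FA) = 1.6449 − (-0.3853) = 2.0302

d' = 2.03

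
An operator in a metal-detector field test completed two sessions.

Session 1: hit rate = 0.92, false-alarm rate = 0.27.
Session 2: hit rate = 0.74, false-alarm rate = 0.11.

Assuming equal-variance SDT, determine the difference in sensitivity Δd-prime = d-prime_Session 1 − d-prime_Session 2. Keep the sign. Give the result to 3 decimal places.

Δd-prime = 0.148

Session 1: z(0.92) = 1.4051, z(0.27) = -0.6128, d' = 2.0179
Session 2: z(0.74) = 0.6433, z(0.11) = -1.2265, d' = 1.8698
Δd' = d'_Session 1 − d'_Session 2 = 2.0179 − 1.8698 = 0.1481
Session 1 has the higher sensitivity.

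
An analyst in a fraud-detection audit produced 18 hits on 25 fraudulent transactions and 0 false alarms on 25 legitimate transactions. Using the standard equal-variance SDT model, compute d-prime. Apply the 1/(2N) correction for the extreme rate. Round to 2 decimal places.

The false-alarm rate is 0/25 = 0, so apply the 1/(2N) correction: FA → 1/(2·25) = 0.02000.
z(H) = z(0.72000) = 0.583
z(FA) = z(0.02000) = -2.054
d' = 0.583 − (-2.054) = 2.637

d-prime = 2.64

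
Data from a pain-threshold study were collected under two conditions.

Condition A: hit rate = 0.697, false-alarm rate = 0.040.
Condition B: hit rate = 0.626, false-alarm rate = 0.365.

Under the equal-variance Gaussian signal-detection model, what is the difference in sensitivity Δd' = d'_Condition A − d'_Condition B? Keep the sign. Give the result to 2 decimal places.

Δd' = 1.60

Condition A: z(0.697) = 0.516, z(0.040) = -1.751, d' = 2.267
Condition B: z(0.626) = 0.321, z(0.365) = -0.345, d' = 0.666
Δd' = d'_Condition A − d'_Condition B = 2.267 − 0.666 = 1.601
Condition A has the higher sensitivity.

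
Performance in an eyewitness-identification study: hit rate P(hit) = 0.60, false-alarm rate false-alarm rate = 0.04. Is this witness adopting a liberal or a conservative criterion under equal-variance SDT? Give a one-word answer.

z(H) = 0.253, z(FA) = -1.751
c = −½·(z(H) + z(FA)) = 0.749
c > 0 → conservative criterion (biased toward responding “no”).

conservative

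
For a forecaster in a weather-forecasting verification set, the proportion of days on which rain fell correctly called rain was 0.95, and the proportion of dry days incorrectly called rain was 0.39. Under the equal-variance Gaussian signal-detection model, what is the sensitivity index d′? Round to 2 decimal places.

z(H) = z(0.95) = 1.6449
z(FA) = z(0.39) = -0.2793
d' = z(H) − z(FA) = 1.6449 − (-0.2793) = 1.9242

d′ = 1.92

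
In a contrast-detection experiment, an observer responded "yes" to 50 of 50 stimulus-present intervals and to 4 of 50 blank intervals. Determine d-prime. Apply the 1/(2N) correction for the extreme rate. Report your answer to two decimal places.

The hit rate is 50/50 = 1, so apply the 1/(2N) correction: H → 1 − 1/(2·50) = 0.99000.
z(H) = z(0.99000) = 2.326
z(FA) = z(0.08000) = -1.405
d' = 2.326 − (-1.405) = 3.731

d-prime = 3.73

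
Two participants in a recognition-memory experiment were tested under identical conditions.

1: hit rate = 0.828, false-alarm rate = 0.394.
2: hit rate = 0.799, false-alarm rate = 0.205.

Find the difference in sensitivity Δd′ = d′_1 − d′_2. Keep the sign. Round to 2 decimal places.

Δd′ = -0.45

1: z(0.828) = 0.946, z(0.394) = -0.269, d' = 1.215
2: z(0.799) = 0.838, z(0.205) = -0.824, d' = 1.662
Δd' = d'_1 − d'_2 = 1.215 − 1.662 = -0.447
2 has the higher sensitivity.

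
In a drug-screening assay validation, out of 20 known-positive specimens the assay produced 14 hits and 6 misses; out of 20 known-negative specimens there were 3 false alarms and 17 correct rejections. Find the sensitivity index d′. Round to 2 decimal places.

H = 14/20 = 0.7000
FA = 3/20 = 0.1500
z(H) = z(0.7000) = 0.524
z(FA) = z(0.1500) = -1.036
d' = z(H) − z(FA) = 0.524 − (-1.036) = 1.560

d′ = 1.56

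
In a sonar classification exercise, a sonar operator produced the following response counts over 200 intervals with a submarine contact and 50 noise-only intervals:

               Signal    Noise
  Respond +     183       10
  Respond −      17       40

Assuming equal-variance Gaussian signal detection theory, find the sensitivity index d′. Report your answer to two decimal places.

H = 183/200 = 0.9150
FA = 10/50 = 0.2000
Φ⁻¹(0.9150) = 1.3722, Φ⁻¹(0.2000) = -0.8416
d' = z(H) − z(FA) = 1.3722 − (-0.8416) = 2.2138

d′ = 2.21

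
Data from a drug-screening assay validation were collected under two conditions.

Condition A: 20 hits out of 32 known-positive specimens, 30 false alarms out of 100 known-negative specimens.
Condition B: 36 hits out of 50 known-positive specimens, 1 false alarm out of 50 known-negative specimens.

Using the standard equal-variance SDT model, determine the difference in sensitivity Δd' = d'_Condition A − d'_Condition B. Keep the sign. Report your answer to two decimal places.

Condition A: z(0.6250) = 0.319, z(0.3000) = -0.524, d' = 0.843
Condition B: z(0.7200) = 0.583, z(0.0200) = -2.054, d' = 2.637
Δd' = d'_Condition A − d'_Condition B = 0.843 − 2.637 = -1.794
Condition B has the higher sensitivity.

Δd' = -1.79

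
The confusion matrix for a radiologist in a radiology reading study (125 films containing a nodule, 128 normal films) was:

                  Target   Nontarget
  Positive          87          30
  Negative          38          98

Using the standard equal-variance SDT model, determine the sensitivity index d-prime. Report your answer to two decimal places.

d-prime = 1.24

H = 87/125 = 0.6960
FA = 30/128 = 0.2344
z(H) = 0.513
z(FA) = -0.724
d' = z(H) − z(FA) = 0.513 − (-0.724) = 1.237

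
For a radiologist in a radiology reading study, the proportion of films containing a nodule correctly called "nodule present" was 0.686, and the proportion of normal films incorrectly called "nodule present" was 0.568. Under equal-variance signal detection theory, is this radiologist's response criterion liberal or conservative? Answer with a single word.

liberal

z(H) = 0.485, z(FA) = 0.171
c = −½·(z(H) + z(FA)) = -0.328
c < 0 → liberal criterion (biased toward responding “yes”).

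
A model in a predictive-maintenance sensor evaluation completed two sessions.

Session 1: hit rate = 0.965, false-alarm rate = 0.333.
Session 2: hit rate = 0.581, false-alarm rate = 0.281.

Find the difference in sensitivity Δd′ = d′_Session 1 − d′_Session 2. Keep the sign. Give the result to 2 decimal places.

Δd′ = 1.46

Session 1: z(0.965) = 1.812, z(0.333) = -0.432, d' = 2.244
Session 2: z(0.581) = 0.204, z(0.281) = -0.580, d' = 0.784
Δd' = d'_Session 1 − d'_Session 2 = 2.244 − 0.784 = 1.460
Session 1 has the higher sensitivity.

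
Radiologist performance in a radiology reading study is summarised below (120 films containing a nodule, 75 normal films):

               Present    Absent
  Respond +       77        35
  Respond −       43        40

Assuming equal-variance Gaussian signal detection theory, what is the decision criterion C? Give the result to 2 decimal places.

H = 77/120 = 0.6417
FA = 35/75 = 0.4667
z(H) = z(0.6417) = 0.3630
z(FA) = z(0.4667) = -0.0836
c = −½·[z(H) + z(FA)] = −0.5 × (0.3630 + (-0.0836)) = -0.1397
c < 0: the radiologist has a liberal response bias.

C = -0.14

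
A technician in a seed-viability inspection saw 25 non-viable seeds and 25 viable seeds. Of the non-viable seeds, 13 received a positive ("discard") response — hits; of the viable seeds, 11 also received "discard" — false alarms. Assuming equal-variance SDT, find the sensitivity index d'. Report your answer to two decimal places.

H = 13/25 = 0.5200
FA = 11/25 = 0.4400
z(H) = z(0.5200) = 0.050
z(FA) = z(0.4400) = -0.151
d' = z(H) − z(FA) = 0.050 − (-0.151) = 0.201

d' = 0.20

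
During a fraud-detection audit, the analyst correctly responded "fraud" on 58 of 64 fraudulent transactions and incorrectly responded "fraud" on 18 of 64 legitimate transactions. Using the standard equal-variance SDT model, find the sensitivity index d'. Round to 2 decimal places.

d' = 1.90

H = 58/64 = 0.9062
FA = 18/64 = 0.2812
z(H) = 1.3177
z(FA) = -0.5793
d' = z(H) − z(FA) = 1.3177 − (-0.5793) = 1.8970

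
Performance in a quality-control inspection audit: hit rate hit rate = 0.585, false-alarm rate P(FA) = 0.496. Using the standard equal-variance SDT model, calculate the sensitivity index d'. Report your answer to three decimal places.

Φ⁻¹(H) = Φ⁻¹(0.585) = 0.2147
Φ⁻¹(FA) = Φ⁻¹(0.496) = -0.0100
d' = z(H) − z(FA) = 0.2147 − (-0.0100) = 0.2247

d' = 0.225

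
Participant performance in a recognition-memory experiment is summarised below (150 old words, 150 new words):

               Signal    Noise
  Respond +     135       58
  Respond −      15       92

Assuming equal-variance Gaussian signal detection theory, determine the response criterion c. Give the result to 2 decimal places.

H = 135/150 = 0.9000
FA = 58/150 = 0.3867
Φ⁻¹(H) = 1.2816
Φ⁻¹(FA) = -0.2879
c = −½·[z(H) + z(FA)] = −0.5 × (1.2816 + (-0.2879)) = -0.49685

c = -0.50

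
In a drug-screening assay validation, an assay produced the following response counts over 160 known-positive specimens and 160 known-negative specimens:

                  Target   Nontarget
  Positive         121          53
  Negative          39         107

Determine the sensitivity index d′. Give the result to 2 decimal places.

H = 121/160 = 0.7562
FA = 53/160 = 0.3312
Φ⁻¹(0.7562) = 0.694, Φ⁻¹(0.3312) = -0.437
d' = z(H) − z(FA) = 0.694 − (-0.437) = 1.131

d′ = 1.13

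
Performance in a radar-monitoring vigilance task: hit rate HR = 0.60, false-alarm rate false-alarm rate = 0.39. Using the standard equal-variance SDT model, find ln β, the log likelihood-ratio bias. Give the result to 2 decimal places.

ln β = 0.01

z(H) = z(0.60) = 0.253
z(FA) = z(0.39) = -0.279
ln β = −½·[z(H)² − z(FA)²] = −0.5 × (0.064 − 0.078) = 0.007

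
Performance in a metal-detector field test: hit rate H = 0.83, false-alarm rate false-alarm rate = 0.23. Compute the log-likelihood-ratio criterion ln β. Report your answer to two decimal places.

ln β = -0.18

z(0.83) = 0.954, z(0.23) = -0.739
ln β = −½·[z(H)² − z(FA)²] = −0.5 × (0.910 − 0.546) = -0.182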